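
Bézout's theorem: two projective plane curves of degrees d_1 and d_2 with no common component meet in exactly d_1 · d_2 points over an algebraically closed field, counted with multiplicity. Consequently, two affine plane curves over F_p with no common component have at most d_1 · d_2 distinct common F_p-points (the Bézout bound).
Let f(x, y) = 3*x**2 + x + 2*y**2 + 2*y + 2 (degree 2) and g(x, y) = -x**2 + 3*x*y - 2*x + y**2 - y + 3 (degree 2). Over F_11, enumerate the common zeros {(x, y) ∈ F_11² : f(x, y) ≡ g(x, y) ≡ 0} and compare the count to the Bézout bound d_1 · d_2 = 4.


Common zeros: ∅; count = 0; Bézout bound = 4.

deg(f) = 2, deg(g) = 2, so Bézout bound = 4.
Scan x ∈ F_11. For each x, list the y ∈ F_11 with f(x, y) ≡ 0 and those with g(x, y) ≡ 0 (mod 11); the common zeros in that column are the intersection.
  x = 0: f ≡ 0 at y ∈ ∅; g ≡ 0 at y ∈ {6}; common: ∅.
  x = 1: f ≡ 0 at y ∈ {5}; g ≡ 0 at y ∈ {0, 9}; common: ∅.
  x = 2: f ≡ 0 at y ∈ ∅; g ≡ 0 at y ∈ {8, 9}; common: ∅.
  x = 3: f ≡ 0 at y ∈ {2, 8}; g ≡ 0 at y ∈ ∅; common: ∅.
  x = 4: f ≡ 0 at y ∈ {2, 8}; g ≡ 0 at y ∈ ∅; common: ∅.
  x = 5: f ≡ 0 at y ∈ ∅; g ≡ 0 at y ∈ {2, 6}; common: ∅.
  x = 6: f ≡ 0 at y ∈ {5}; g ≡ 0 at y ∈ ∅; common: ∅.
  x = 7: f ≡ 0 at y ∈ ∅; g ≡ 0 at y ∈ ∅; common: ∅.
  x = 8: f ≡ 0 at y ∈ {4, 6}; g ≡ 0 at y ∈ {0, 10}; common: ∅.
  x = 9: f ≡ 0 at y ∈ ∅; g ≡ 0 at y ∈ {8, 10}; common: ∅.
  x = 10: f ≡ 0 at y ∈ {4, 6}; g ≡ 0 at y ∈ {2}; common: ∅.
Collecting: common zeros = ∅, so the count is 0.
Comparison with the Bézout bound: 0 ≤ 4 = deg(f)·deg(g), as expected for curves with no common component (the affine F_11-count falls short of the bound because intersections may lie at infinity, over extension fields, or carry multiplicity).


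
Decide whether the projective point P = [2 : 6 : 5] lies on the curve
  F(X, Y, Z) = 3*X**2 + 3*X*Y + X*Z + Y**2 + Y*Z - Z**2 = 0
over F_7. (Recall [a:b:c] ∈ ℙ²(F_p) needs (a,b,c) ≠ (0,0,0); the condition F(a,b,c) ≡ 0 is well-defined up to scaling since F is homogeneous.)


F(2,6,5) ≡ 1 (mod 7); P is NOT on the curve.

Evaluate F(2, 6, 5) term-by-term (mod 7).
  3*X**2 ↦ 3·4·1·1 = 12
  3*X*Y ↦ 3·2·6·1 = 36
  X*Z ↦ 1·2·1·5 = 10
  Y**2 ↦ 1·1·36·1 = 36
  Y*Z ↦ 1·1·6·5 = 30
  -Z**2 ↦ -1·1·1·25 = -25
Sum: F(2, 6, 5) = (12) + (36) + (10) + (36) + (30) + (-25) = 99.
Reducing mod 7: 99 ≡ 1 (mod 7).
Since F(a, b, c) ≡ 1 ≠ 0 (mod 7), P does NOT lie on the curve.


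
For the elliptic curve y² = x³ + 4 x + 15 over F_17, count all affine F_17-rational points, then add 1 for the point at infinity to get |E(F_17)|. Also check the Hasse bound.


Affine points = {(0, 7), (0, 10), (6, 0), (8, 7), (8, 10), (9, 7), (9, 10), (10, 1), (10, 16), (11, 8), (11, 9), (15, 4), (15, 13)}; affine count = 13; |E(F_17)| = 14.

Discriminant check: Δ ∝ 4a³ + 27b² = 4·4³ + 27·15² = 4·64 + 27·225 ≡ 7 (mod 17). Nonzero ⇒ E is nonsingular.
For each x ∈ F_17, compute rhs = x³ + 4·x + 15 mod 17, then count y ∈ F_17 with y² ≡ rhs.
  x = 0: rhs = 15, matching y values: 7, 10 (2 points).
  x = 1: rhs = 3, matching y values: none (0 points).
  x = 2: rhs = 14, matching y values: none (0 points).
  x = 3: rhs = 3, matching y values: none (0 points).
  x = 4: rhs = 10, matching y values: none (0 points).
  x = 5: rhs = 7, matching y values: none (0 points).
  x = 6: rhs = 0, matching y values: 0 (1 points).
  x = 7: rhs = 12, matching y values: none (0 points).
  x = 8: rhs = 15, matching y values: 7, 10 (2 points).
  x = 9: rhs = 15, matching y values: 7, 10 (2 points).
  x = 10: rhs = 1, matching y values: 1, 16 (2 points).
  x = 11: rhs = 13, matching y values: 8, 9 (2 points).
  x = 12: rhs = 6, matching y values: none (0 points).
  x = 13: rhs = 3, matching y values: none (0 points).
  x = 14: rhs = 10, matching y values: none (0 points).
  x = 15: rhs = 16, matching y values: 4, 13 (2 points).
  x = 16: rhs = 10, matching y values: none (0 points).
Total affine count: 13.
Full point count |E(F_17)| = 13 + 1 = 14.
Hasse bound: |14 − (17+1)| = |-4| = 4 ≤ 2√17 ≈ 8.2462 ✓.


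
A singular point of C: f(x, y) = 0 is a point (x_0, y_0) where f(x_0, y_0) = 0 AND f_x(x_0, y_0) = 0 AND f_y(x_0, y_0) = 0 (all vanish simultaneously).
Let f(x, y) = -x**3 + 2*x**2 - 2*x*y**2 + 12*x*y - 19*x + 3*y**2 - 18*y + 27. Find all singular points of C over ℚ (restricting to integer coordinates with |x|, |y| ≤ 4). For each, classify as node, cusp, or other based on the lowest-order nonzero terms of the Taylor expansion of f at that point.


Singular points: {(1, 3)}; classification: node.

Compute partial derivatives:
  f_x = -3*x**2 + 4*x - 2*y**2 + 12*y - 19.
  f_y = -4*x*y + 12*x + 6*y - 18.
Scan x_0 ∈ {−4, ..., 4}. For each x_0, f_y(x_0, y) is a polynomial in y; find its integer roots y ∈ {−4, ..., 4}, then test f_x and f at those candidates.
  x = -4: f_y(-4, y) = 22*y - 66; vanishes at y ∈ {3}. (-4, 3): f_x = -65 ≠ 0.
  x = -3: f_y(-3, y) = 18*y - 54; vanishes at y ∈ {3}. (-3, 3): f_x = -40 ≠ 0.
  x = -2: f_y(-2, y) = 14*y - 42; vanishes at y ∈ {3}. (-2, 3): f_x = -21 ≠ 0.
  x = -1: f_y(-1, y) = 10*y - 30; vanishes at y ∈ {3}. (-1, 3): f_x = -8 ≠ 0.
  x = 0: f_y(0, y) = 6*y - 18; vanishes at y ∈ {3}. (0, 3): f_x = -1 ≠ 0.
  x = 1: f_y(1, y) = 2*y - 6; vanishes at y ∈ {3}. (1, 3): f_x = 0, f = 0 — SINGULAR.
  x = 2: f_y(2, y) = 6 - 2*y; vanishes at y ∈ {3}. (2, 3): f_x = -5 ≠ 0.
  x = 3: f_y(3, y) = 18 - 6*y; vanishes at y ∈ {3}. (3, 3): f_x = -16 ≠ 0.
  x = 4: f_y(4, y) = 30 - 10*y; vanishes at y ∈ {3}. (4, 3): f_x = -33 ≠ 0.
Only singular point on the grid: (1, 3).
Classify: substitute x = 1 + u, y = 3 + v and expand: f = -u**3 - u**2 - 2*u*v**2 + v**2.
No constant or linear terms (consistent with a singular point). Quadratic part: -u**2 + v**2. Cubic part: -u**3 - 2*u*v**2.
The quadratic part v**2 - u**2 = (v − u)(v + u) splits into two distinct linear factors, so there are two distinct tangent lines y − 3 = ±(x − 1) — this is a node (ordinary double point).
Classification: node.


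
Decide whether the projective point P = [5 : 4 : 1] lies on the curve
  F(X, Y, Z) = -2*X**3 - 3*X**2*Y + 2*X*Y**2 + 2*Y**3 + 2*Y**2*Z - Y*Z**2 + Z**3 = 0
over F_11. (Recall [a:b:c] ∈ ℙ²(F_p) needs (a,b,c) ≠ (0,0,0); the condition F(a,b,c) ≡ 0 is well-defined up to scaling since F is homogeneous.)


F(5,4,1) ≡ 9 (mod 11); P is NOT on the curve.

Evaluate F(5, 4, 1) term-by-term (mod 11).
  -2*X**3 ↦ -2·125·1·1 = -250
  -3*X**2*Y ↦ -3·25·4·1 = -300
  2*X*Y**2 ↦ 2·5·16·1 = 160
  2*Y**3 ↦ 2·1·64·1 = 128
  2*Y**2*Z ↦ 2·1·16·1 = 32
  -Y*Z**2 ↦ -1·1·4·1 = -4
  Z**3 ↦ 1·1·1·1 = 1
Sum: F(5, 4, 1) = (-250) + (-300) + (160) + (128) + (32) + (-4) + (1) = -233.
Reducing mod 11: -233 ≡ 9 (mod 11).
Since F(a, b, c) ≡ 9 ≠ 0 (mod 11), P does NOT lie on the curve.


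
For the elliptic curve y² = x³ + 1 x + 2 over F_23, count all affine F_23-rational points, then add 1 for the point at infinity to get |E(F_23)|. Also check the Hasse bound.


Affine points = {(0, 5), (0, 18), (1, 2), (1, 21), (2, 9), (2, 14), (3, 3), (3, 20), (4, 1), (4, 22), (8, 4), (8, 19), (9, 2), (9, 21), (10, 0), (13, 2), (13, 21), (14, 0), (19, 7), (19, 16), (20, 8), (20, 15), (22, 0)}; affine count = 23; |E(F_23)| = 24.

Discriminant check: Δ ∝ 4a³ + 27b² = 4·1³ + 27·2² = 4·1 + 27·4 ≡ 20 (mod 23). Nonzero ⇒ E is nonsingular.
For each x ∈ F_23, compute rhs = x³ + 1·x + 2 mod 23, then count y ∈ F_23 with y² ≡ rhs.
  x = 0: rhs = 2, matching y values: 5, 18 (2 points).
  x = 1: rhs = 4, matching y values: 2, 21 (2 points).
  x = 2: rhs = 12, matching y values: 9, 14 (2 points).
  x = 3: rhs = 9, matching y values: 3, 20 (2 points).
  x = 4: rhs = 1, matching y values: 1, 22 (2 points).
  x = 5: rhs = 17, matching y values: none (0 points).
  x = 6: rhs = 17, matching y values: none (0 points).
  x = 7: rhs = 7, matching y values: none (0 points).
  x = 8: rhs = 16, matching y values: 4, 19 (2 points).
  x = 9: rhs = 4, matching y values: 2, 21 (2 points).
  x = 10: rhs = 0, matching y values: 0 (1 points).
  x = 11: rhs = 10, matching y values: none (0 points).
  x = 12: rhs = 17, matching y values: none (0 points).
  x = 13: rhs = 4, matching y values: 2, 21 (2 points).
  x = 14: rhs = 0, matching y values: 0 (1 points).
  x = 15: rhs = 11, matching y values: none (0 points).
  x = 16: rhs = 20, matching y values: none (0 points).
  x = 17: rhs = 10, matching y values: none (0 points).
  x = 18: rhs = 10, matching y values: none (0 points).
  x = 19: rhs = 3, matching y values: 7, 16 (2 points).
  x = 20: rhs = 18, matching y values: 8, 15 (2 points).
  x = 21: rhs = 15, matching y values: none (0 points).
  x = 22: rhs = 0, matching y values: 0 (1 points).
Total affine count: 23.
Full point count |E(F_23)| = 23 + 1 = 24.
Hasse bound: |24 − (23+1)| = |0| = 0 ≤ 2√23 ≈ 9.5917 ✓.


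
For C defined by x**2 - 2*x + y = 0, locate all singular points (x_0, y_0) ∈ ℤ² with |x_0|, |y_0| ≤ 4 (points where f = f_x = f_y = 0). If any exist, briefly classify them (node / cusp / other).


No singular points in the scanned grid; C is smooth there.

Compute partial derivatives:
  f_x = 2*x - 2.
  f_y = 1.
f_y = 1 is a nonzero constant, so f_y never vanishes: no point (x, y) can satisfy f = f_x = f_y = 0. In particular no (x, y) ∈ {−4, ..., 4}² is singular; the curve is smooth.


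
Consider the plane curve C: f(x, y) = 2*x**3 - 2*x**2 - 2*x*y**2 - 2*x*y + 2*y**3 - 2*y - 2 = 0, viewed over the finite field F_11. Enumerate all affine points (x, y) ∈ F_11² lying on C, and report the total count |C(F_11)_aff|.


Affine F_11-points: {(0, 6), (1, 3), (2, 8), (3, 1), (4, 9), (5, 0), (5, 6), (5, 10), (7, 6), (10, 3), (10, 4)}; count = 11.

For each of the 121 pairs (x, y) ∈ F_11², evaluate f(x, y) mod 11. Record the zeros.
  x = 0: [0↦9, 1↦9, 2↦10, 3↦2, 4↦8, 5↦7, 6↦0, 7↦10, 8↦5, 9↦8, 10↦9]  zeros at y ∈ {6}
  x = 1: [0↦9, 1↦5, 2↦9, 3↦0, 4↦1, 5↦2, 6↦4, 7↦8, 8↦4, 9↦4, 10↦9]  zeros at y ∈ {3}
  x = 2: [0↦6, 1↦9, 2↦5, 3↦6, 4↦2, 5↦5, 6↦5, 7↦3, 8↦0, 9↦8, 10↦6]  zeros at y ∈ {8}
  x = 3: [0↦1, 1↦0, 2↦10, 3↦10, 4↦1, 5↦6, 6↦4, 7↦7, 8↦5, 9↦10, 10↦1]  zeros at y ∈ {1}
  x = 4: [0↦6, 1↦1, 2↦3, 3↦2, 4↦10, 5↦6, 6↦2, 7↦10, 8↦9, 9↦0, 10↦6]  zeros at y ∈ {9}
  x = 5: [0↦0, 1↦2, 2↦7, 3↦5, 4↦8, 5↦6, 6↦0, 7↦2, 8↦2, 9↦1, 10↦0]  zeros at y ∈ {0, 6, 10}
  x = 6: [0↦6, 1↦4, 2↦1, 3↦9, 4↦7, 5↦7, 6↦10, 7↦6, 8↦7, 9↦3, 10↦6]  zeros at y ∈ ∅
  x = 7: [0↦3, 1↦8, 2↦8, 3↦4, 4↦8, 5↦10, 6↦0, 7↦1, 8↦3, 9↦7, 10↦3]  zeros at y ∈ {6}
  x = 8: [0↦3, 1↦4, 2↦7, 3↦2, 4↦1, 5↦5, 6↦4, 7↦10, 8↦2, 9↦3, 10↦3]  zeros at y ∈ ∅
  x = 9: [0↦7, 1↦4, 2↦10, 3↦4, 4↦9, 5↦4, 6↦1, 7↦1, 8↦5, 9↦3, 10↦7]  zeros at y ∈ ∅
  x = 10: [0↦5, 1↦9, 2↦7, 3↦0, 4↦0, 5↦8, 6↦3, 7↦8, 8↦2, 9↦8, 10↦5]  zeros at y ∈ {3, 4}
Collecting zeros: affine points = {(0, 6), (1, 3), (2, 8), (3, 1), (4, 9), (5, 0), (5, 6), (5, 10), (7, 6), (10, 3), (10, 4)}.
Total count |C(F_11)_aff| = 11.


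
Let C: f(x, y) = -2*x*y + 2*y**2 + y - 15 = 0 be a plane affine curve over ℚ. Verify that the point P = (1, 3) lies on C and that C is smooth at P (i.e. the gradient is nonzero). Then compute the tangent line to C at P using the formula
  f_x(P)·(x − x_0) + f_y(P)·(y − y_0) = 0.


Tangent line at P: -6*x + 11*y - 27 = 0.

Step 1: f(1, 3) = 0, so P lies on C.
Step 2: partial derivatives
  f_x(x, y) = -2*y, f_y(x, y) = -2*x + 4*y + 1.
  f_x(P) = -6, f_y(P) = 11 (gradient nonzero, so P is smooth).
Step 3: tangent line at P: -6·(x − 1) + 11·(y − 3) = 0.
Expanding: -6*x + 11*y - 27 = 0.


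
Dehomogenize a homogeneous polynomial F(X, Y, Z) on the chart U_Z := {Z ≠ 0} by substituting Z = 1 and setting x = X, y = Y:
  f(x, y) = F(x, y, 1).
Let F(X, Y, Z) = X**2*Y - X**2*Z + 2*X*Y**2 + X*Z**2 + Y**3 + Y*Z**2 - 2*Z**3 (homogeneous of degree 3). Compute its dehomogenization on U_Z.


f(x, y) = x**2*y - x**2 + 2*x*y**2 + x + y**3 + y - 2

On U_Z we set Z = 1. Each monomial c·X^i·Y^j·Z^k in F becomes c·x^i·y^j·1^k = c·x^i·y^j.
Substituting Z = 1: F(X, Y, 1) = x**2*y - x**2 + 2*x*y**2 + x + y**3 + y - 2.
Note: deg(f) ≤ deg(F) = 3; strict inequality happens when F is divisible by Z (lost terms).


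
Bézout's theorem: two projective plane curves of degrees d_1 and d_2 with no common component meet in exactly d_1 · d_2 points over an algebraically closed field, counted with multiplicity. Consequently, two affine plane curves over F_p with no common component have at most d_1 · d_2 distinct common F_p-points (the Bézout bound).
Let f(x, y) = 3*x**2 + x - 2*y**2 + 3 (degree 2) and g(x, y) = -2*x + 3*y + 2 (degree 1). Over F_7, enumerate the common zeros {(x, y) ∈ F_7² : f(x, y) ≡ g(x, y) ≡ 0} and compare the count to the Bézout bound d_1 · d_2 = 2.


Common zeros: {(1, 0)}; count = 1; Bézout bound = 2.

deg(f) = 2, deg(g) = 1, so Bézout bound = 2.
Scan x ∈ F_7. For each x, list the y ∈ F_7 with f(x, y) ≡ 0 and those with g(x, y) ≡ 0 (mod 7); the common zeros in that column are the intersection.
  x = 0: f ≡ 0 at y ∈ ∅; g ≡ 0 at y ∈ {4}; common: ∅.
  x = 1: f ≡ 0 at y ∈ {0}; g ≡ 0 at y ∈ {0}; common: {0}.
  x = 2: f ≡ 0 at y ∈ ∅; g ≡ 0 at y ∈ {3}; common: ∅.
  x = 3: f ≡ 0 at y ∈ ∅; g ≡ 0 at y ∈ {6}; common: ∅.
  x = 4: f ≡ 0 at y ∈ ∅; g ≡ 0 at y ∈ {2}; common: ∅.
  x = 5: f ≡ 0 at y ∈ ∅; g ≡ 0 at y ∈ {5}; common: ∅.
  x = 6: f ≡ 0 at y ∈ ∅; g ≡ 0 at y ∈ {1}; common: ∅.
Collecting: common zeros = {(1, 0)}, so the count is 1.
Comparison with the Bézout bound: 1 ≤ 2 = deg(f)·deg(g), as expected for curves with no common component (the affine F_7-count falls short of the bound because intersections may lie at infinity, over extension fields, or carry multiplicity).


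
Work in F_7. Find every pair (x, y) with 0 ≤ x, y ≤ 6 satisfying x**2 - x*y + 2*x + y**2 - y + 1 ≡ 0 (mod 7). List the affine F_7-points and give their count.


Affine F_7-points: {(0, 3), (0, 5), (1, 3), (1, 6), (2, 1), (2, 2), (3, 5), (3, 6), (4, 1), (4, 4), (5, 2), (5, 4), (6, 0)}; count = 13.

For each of the 49 pairs (x, y) ∈ F_7², evaluate f(x, y) mod 7. Record the zeros.
  x = 0: [0↦1, 1↦1, 2↦3, 3↦0, 4↦6, 5↦0, 6↦3]  zeros at y ∈ {3, 5}
  x = 1: [0↦4, 1↦3, 2↦4, 3↦0, 4↦5, 5↦5, 6↦0]  zeros at y ∈ {3, 6}
  x = 2: [0↦2, 1↦0, 2↦0, 3↦2, 4↦6, 5↦5, 6↦6]  zeros at y ∈ {1, 2}
  x = 3: [0↦2, 1↦6, 2↦5, 3↦6, 4↦2, 5↦0, 6↦0]  zeros at y ∈ {5, 6}
  x = 4: [0↦4, 1↦0, 2↦5, 3↦5, 4↦0, 5↦4, 6↦3]  zeros at y ∈ {1, 4}
  x = 5: [0↦1, 1↦3, 2↦0, 3↦6, 4↦0, 5↦3, 6↦1]  zeros at y ∈ {2, 4}
  x = 6: [0↦0, 1↦1, 2↦4, 3↦2, 4↦2, 5↦4, 6↦1]  zeros at y ∈ {0}
Collecting zeros: affine points = {(0, 3), (0, 5), (1, 3), (1, 6), (2, 1), (2, 2), (3, 5), (3, 6), (4, 1), (4, 4), (5, 2), (5, 4), (6, 0)}.
Total count |C(F_7)_aff| = 13.


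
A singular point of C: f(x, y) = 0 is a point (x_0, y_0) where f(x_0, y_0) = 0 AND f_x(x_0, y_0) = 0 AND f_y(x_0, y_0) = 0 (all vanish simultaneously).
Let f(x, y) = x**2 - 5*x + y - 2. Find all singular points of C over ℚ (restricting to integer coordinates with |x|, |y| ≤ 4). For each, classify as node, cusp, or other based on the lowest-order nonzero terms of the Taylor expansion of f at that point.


No singular points in the scanned grid; C is smooth there.

Compute partial derivatives:
  f_x = 2*x - 5.
  f_y = 1.
f_y = 1 is a nonzero constant, so f_y never vanishes: no point (x, y) can satisfy f = f_x = f_y = 0. In particular no (x, y) ∈ {−4, ..., 4}² is singular; the curve is smooth.


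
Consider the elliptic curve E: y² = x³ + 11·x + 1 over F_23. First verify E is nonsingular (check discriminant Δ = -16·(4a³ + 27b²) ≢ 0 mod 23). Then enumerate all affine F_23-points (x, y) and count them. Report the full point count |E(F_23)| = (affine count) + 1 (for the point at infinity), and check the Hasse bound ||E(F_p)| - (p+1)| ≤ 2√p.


Affine points = {(0, 1), (0, 22), (1, 6), (1, 17), (2, 10), (2, 13), (8, 7), (8, 16), (9, 1), (9, 22), (11, 2), (11, 21), (13, 8), (13, 15), (14, 1), (14, 22), (16, 8), (16, 15), (17, 8), (17, 15), (19, 10), (19, 13), (22, 9), (22, 14)}; affine count = 24; |E(F_23)| = 25.

Discriminant check: Δ ∝ 4a³ + 27b² = 4·11³ + 27·1² = 4·1331 + 27·1 ≡ 15 (mod 23). Nonzero ⇒ E is nonsingular.
For each x ∈ F_23, compute rhs = x³ + 11·x + 1 mod 23, then count y ∈ F_23 with y² ≡ rhs.
  x = 0: rhs = 1, matching y values: 1, 22 (2 points).
  x = 1: rhs = 13, matching y values: 6, 17 (2 points).
  x = 2: rhs = 8, matching y values: 10, 13 (2 points).
  x = 3: rhs = 15, matching y values: none (0 points).
  x = 4: rhs = 17, matching y values: none (0 points).
  x = 5: rhs = 20, matching y values: none (0 points).
  x = 6: rhs = 7, matching y values: none (0 points).
  x = 7: rhs = 7, matching y values: none (0 points).
  x = 8: rhs = 3, matching y values: 7, 16 (2 points).
  x = 9: rhs = 1, matching y values: 1, 22 (2 points).
  x = 10: rhs = 7, matching y values: none (0 points).
  x = 11: rhs = 4, matching y values: 2, 21 (2 points).
  x = 12: rhs = 21, matching y values: none (0 points).
  x = 13: rhs = 18, matching y values: 8, 15 (2 points).
  x = 14: rhs = 1, matching y values: 1, 22 (2 points).
  x = 15: rhs = 22, matching y values: none (0 points).
  x = 16: rhs = 18, matching y values: 8, 15 (2 points).
  x = 17: rhs = 18, matching y values: 8, 15 (2 points).
  x = 18: rhs = 5, matching y values: none (0 points).
  x = 19: rhs = 8, matching y values: 10, 13 (2 points).
  x = 20: rhs = 10, matching y values: none (0 points).
  x = 21: rhs = 17, matching y values: none (0 points).
  x = 22: rhs = 12, matching y values: 9, 14 (2 points).
Total affine count: 24.
Full point count |E(F_23)| = 24 + 1 = 25.
Hasse bound: |25 − (23+1)| = |1| = 1 ≤ 2√23 ≈ 9.5917 ✓.


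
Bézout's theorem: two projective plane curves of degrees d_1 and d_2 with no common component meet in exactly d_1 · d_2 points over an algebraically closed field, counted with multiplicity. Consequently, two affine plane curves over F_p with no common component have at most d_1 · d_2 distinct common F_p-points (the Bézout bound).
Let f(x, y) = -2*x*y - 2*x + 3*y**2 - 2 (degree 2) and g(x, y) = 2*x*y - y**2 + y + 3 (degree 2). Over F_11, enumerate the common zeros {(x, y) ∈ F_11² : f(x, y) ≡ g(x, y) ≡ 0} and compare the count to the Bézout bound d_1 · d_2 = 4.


Common zeros: ∅; count = 0; Bézout bound = 4.

deg(f) = 2, deg(g) = 2, so Bézout bound = 4.
Scan x ∈ F_11. For each x, list the y ∈ F_11 with f(x, y) ≡ 0 and those with g(x, y) ≡ 0 (mod 11); the common zeros in that column are the intersection.
  x = 0: f ≡ 0 at y ∈ ∅; g ≡ 0 at y ∈ ∅; common: ∅.
  x = 1: f ≡ 0 at y ∈ ∅; g ≡ 0 at y ∈ ∅; common: ∅.
  x = 2: f ≡ 0 at y ∈ {8}; g ≡ 0 at y ∈ {7, 9}; common: ∅.
  x = 3: f ≡ 0 at y ∈ {1}; g ≡ 0 at y ∈ ∅; common: ∅.
  x = 4: f ≡ 0 at y ∈ ∅; g ≡ 0 at y ∈ {1, 8}; common: ∅.
  x = 5: f ≡ 0 at y ∈ ∅; g ≡ 0 at y ∈ {5, 6}; common: ∅.
  x = 6: f ≡ 0 at y ∈ {6, 9}; g ≡ 0 at y ∈ {3, 10}; common: ∅.
  x = 7: f ≡ 0 at y ∈ {5, 7}; g ≡ 0 at y ∈ ∅; common: ∅.
  x = 8: f ≡ 0 at y ∈ ∅; g ≡ 0 at y ∈ {2, 4}; common: ∅.
  x = 9: f ≡ 0 at y ∈ {2, 4}; g ≡ 0 at y ∈ ∅; common: ∅.
  x = 10: f ≡ 0 at y ∈ {0, 3}; g ≡ 0 at y ∈ ∅; common: ∅.
Collecting: common zeros = ∅, so the count is 0.
Comparison with the Bézout bound: 0 ≤ 4 = deg(f)·deg(g), as expected for curves with no common component (the affine F_11-count falls short of the bound because intersections may lie at infinity, over extension fields, or carry multiplicity).


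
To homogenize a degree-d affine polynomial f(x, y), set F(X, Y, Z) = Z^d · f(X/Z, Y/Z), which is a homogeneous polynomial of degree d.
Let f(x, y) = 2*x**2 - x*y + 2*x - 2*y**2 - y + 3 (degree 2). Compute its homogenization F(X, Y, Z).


F(X, Y, Z) = 2*X**2 - X*Y + 2*X*Z - 2*Y**2 - Y*Z + 3*Z**2

deg(f) = 2.
Substitute x = X/Z, y = Y/Z into f, then multiply by Z^2.
  monomial 2·x^2·y^0 ↦ 2·X^2·Y^0·Z^0.
  monomial -1·x^1·y^1 ↦ -1·X^1·Y^1·Z^0.
  monomial 2·x^1·y^0 ↦ 2·X^1·Y^0·Z^1.
  monomial -2·x^0·y^2 ↦ -2·X^0·Y^2·Z^0.
  monomial -1·x^0·y^1 ↦ -1·X^0·Y^1·Z^1.
  monomial 3·x^0·y^0 ↦ 3·X^0·Y^0·Z^2.
Collecting: F(X, Y, Z) = 2*X**2 - X*Y + 2*X*Z - 2*Y**2 - Y*Z + 3*Z**2.


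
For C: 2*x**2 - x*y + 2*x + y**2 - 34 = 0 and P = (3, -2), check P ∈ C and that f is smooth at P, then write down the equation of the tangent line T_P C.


Tangent line at P: 16*x - 7*y - 62 = 0.

Step 1: f(3, -2) = 0, so P lies on C.
Step 2: partial derivatives
  f_x(x, y) = 4*x - y + 2, f_y(x, y) = -x + 2*y.
  f_x(P) = 16, f_y(P) = -7 (gradient nonzero, so P is smooth).
Step 3: tangent line at P: 16·(x − 3) + -7·(y − -2) = 0.
Expanding: 16*x - 7*y - 62 = 0.


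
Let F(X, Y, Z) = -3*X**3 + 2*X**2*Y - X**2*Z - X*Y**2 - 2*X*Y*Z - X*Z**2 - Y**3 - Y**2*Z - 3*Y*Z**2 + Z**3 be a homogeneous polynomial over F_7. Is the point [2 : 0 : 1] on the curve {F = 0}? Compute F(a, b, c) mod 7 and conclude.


F(2,0,1) ≡ 6 (mod 7); P is NOT on the curve.

Evaluate F(2, 0, 1) term-by-term (mod 7).
  -3*X**3 ↦ -3·8·1·1 = -24
  2*X**2*Y ↦ 2·4·0·1 = 0
  -X**2*Z ↦ -1·4·1·1 = -4
  -X*Y**2 ↦ -1·2·0·1 = 0
  -2*X*Y*Z ↦ -2·2·0·1 = 0
  -X*Z**2 ↦ -1·2·1·1 = -2
  -Y**3 ↦ -1·1·0·1 = 0
  -Y**2*Z ↦ -1·1·0·1 = 0
  -3*Y*Z**2 ↦ -3·1·0·1 = 0
  Z**3 ↦ 1·1·1·1 = 1
Sum: F(2, 0, 1) = (-24) + (0) + (-4) + (0) + (0) + (-2) + (0) + (0) + (0) + (1) = -29.
Reducing mod 7: -29 ≡ 6 (mod 7).
Since F(a, b, c) ≡ 6 ≠ 0 (mod 7), P does NOT lie on the curve.


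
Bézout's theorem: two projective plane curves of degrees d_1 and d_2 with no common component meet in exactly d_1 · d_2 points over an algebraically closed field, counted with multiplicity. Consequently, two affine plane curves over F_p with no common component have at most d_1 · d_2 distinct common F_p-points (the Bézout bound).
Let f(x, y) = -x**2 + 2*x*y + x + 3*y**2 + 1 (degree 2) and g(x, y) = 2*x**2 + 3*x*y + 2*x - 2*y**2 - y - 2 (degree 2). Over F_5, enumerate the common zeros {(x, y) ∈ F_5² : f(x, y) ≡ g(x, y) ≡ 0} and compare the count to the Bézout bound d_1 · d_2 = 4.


Common zeros: ∅; count = 0; Bézout bound = 4.

deg(f) = 2, deg(g) = 2, so Bézout bound = 4.
Scan x ∈ F_5. For each x, list the y ∈ F_5 with f(x, y) ≡ 0 and those with g(x, y) ≡ 0 (mod 5); the common zeros in that column are the intersection.
  x = 0: f ≡ 0 at y ∈ ∅; g ≡ 0 at y ∈ {1}; common: ∅.
  x = 1: f ≡ 0 at y ∈ ∅; g ≡ 0 at y ∈ {3}; common: ∅.
  x = 2: f ≡ 0 at y ∈ ∅; g ≡ 0 at y ∈ {0}; common: ∅.
  x = 3: f ≡ 0 at y ∈ {0, 3}; g ≡ 0 at y ∈ {2}; common: ∅.
  x = 4: f ≡ 0 at y ∈ {1, 3}; g ≡ 0 at y ∈ {4}; common: ∅.
Collecting: common zeros = ∅, so the count is 0.
Comparison with the Bézout bound: 0 ≤ 4 = deg(f)·deg(g), as expected for curves with no common component (the affine F_5-count falls short of the bound because intersections may lie at infinity, over extension fields, or carry multiplicity).


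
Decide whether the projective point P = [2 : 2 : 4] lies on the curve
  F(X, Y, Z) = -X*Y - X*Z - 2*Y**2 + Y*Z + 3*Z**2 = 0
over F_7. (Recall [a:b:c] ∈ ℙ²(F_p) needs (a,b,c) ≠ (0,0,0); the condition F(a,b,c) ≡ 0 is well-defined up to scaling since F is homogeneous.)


F(2,2,4) ≡ 1 (mod 7); P is NOT on the curve.

Evaluate F(2, 2, 4) term-by-term (mod 7).
  -X*Y ↦ -1·2·2·1 = -4
  -X*Z ↦ -1·2·1·4 = -8
  -2*Y**2 ↦ -2·1·4·1 = -8
  Y*Z ↦ 1·1·2·4 = 8
  3*Z**2 ↦ 3·1·1·16 = 48
Sum: F(2, 2, 4) = (-4) + (-8) + (-8) + (8) + (48) = 36.
Reducing mod 7: 36 ≡ 1 (mod 7).
Since F(a, b, c) ≡ 1 ≠ 0 (mod 7), P does NOT lie on the curve.


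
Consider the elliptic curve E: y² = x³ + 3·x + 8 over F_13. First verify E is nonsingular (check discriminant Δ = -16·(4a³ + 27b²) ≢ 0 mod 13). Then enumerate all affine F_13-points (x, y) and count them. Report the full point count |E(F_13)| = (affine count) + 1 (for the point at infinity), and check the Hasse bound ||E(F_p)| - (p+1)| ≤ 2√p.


Affine points = {(1, 5), (1, 8), (2, 3), (2, 10), (9, 6), (9, 7), (12, 2), (12, 11)}; affine count = 8; |E(F_13)| = 9.

Discriminant check: Δ ∝ 4a³ + 27b² = 4·3³ + 27·8² = 4·27 + 27·64 ≡ 3 (mod 13). Nonzero ⇒ E is nonsingular.
For each x ∈ F_13, compute rhs = x³ + 3·x + 8 mod 13, then count y ∈ F_13 with y² ≡ rhs.
  x = 0: rhs = 8, matching y values: none (0 points).
  x = 1: rhs = 12, matching y values: 5, 8 (2 points).
  x = 2: rhs = 9, matching y values: 3, 10 (2 points).
  x = 3: rhs = 5, matching y values: none (0 points).
  x = 4: rhs = 6, matching y values: none (0 points).
  x = 5: rhs = 5, matching y values: none (0 points).
  x = 6: rhs = 8, matching y values: none (0 points).
  x = 7: rhs = 8, matching y values: none (0 points).
  x = 8: rhs = 11, matching y values: none (0 points).
  x = 9: rhs = 10, matching y values: 6, 7 (2 points).
  x = 10: rhs = 11, matching y values: none (0 points).
  x = 11: rhs = 7, matching y values: none (0 points).
  x = 12: rhs = 4, matching y values: 2, 11 (2 points).
Total affine count: 8.
Full point count |E(F_13)| = 8 + 1 = 9.
Hasse bound: |9 − (13+1)| = |-5| = 5 ≤ 2√13 ≈ 7.2111 ✓.


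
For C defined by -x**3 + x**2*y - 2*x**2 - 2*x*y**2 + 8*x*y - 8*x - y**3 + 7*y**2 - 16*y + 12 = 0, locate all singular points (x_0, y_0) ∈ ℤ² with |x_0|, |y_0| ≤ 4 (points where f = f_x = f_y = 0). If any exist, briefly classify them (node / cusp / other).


Singular points: {(0, 2)}; classification: cusp.

Compute partial derivatives:
  f_x = -3*x**2 + 2*x*y - 4*x - 2*y**2 + 8*y - 8.
  f_y = x**2 - 4*x*y + 8*x - 3*y**2 + 14*y - 16.
Scan x_0 ∈ {−4, ..., 4}. For each x_0, f_y(x_0, y) is a polynomial in y; find its integer roots y ∈ {−4, ..., 4}, then test f_x and f at those candidates.
  x = -4: f_y(-4, y) = -3*y**2 + 30*y - 32; no integer root y with |y| ≤ 4.
  x = -3: f_y(-3, y) = -3*y**2 + 26*y - 31; no integer root y with |y| ≤ 4.
  x = -2: f_y(-2, y) = -3*y**2 + 22*y - 28; no integer root y with |y| ≤ 4.
  x = -1: f_y(-1, y) = -3*y**2 + 18*y - 23; no integer root y with |y| ≤ 4.
  x = 0: f_y(0, y) = -3*y**2 + 14*y - 16; vanishes at y ∈ {2}. (0, 2): f_x = 0, f = 0 — SINGULAR.
  x = 1: f_y(1, y) = -3*y**2 + 10*y - 7; vanishes at y ∈ {1}. (1, 1): f_x = -7 ≠ 0.
  x = 2: f_y(2, y) = -3*y**2 + 6*y + 4; no integer root y with |y| ≤ 4.
  x = 3: f_y(3, y) = -3*y**2 + 2*y + 17; no integer root y with |y| ≤ 4.
  x = 4: f_y(4, y) = -3*y**2 - 2*y + 32; no integer root y with |y| ≤ 4.
Only singular point on the grid: (0, 2).
Classify: substitute x = 0 + u, y = 2 + v and expand: f = -u**3 + u**2*v - 2*u*v**2 - v**3 + v**2.
No constant or linear terms (consistent with a singular point). Quadratic part: v**2. Cubic part: -u**3 + u**2*v - 2*u*v**2 - v**3.
The quadratic part v**2 is a perfect square, so there is a single (double) tangent line v = 0, i.e. y = 2. Restricting the cubic part to that line (v = 0) leaves -u**3 ≠ 0, so f is not divisible by v and the branch is v² ≈ u**3 to lowest order — this is a cusp.
Classification: cusp.


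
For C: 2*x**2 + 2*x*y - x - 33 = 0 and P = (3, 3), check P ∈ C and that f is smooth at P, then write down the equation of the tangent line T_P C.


Tangent line at P: 17*x + 6*y - 69 = 0.

Step 1: f(3, 3) = 0, so P lies on C.
Step 2: partial derivatives
  f_x(x, y) = 4*x + 2*y - 1, f_y(x, y) = 2*x.
  f_x(P) = 17, f_y(P) = 6 (gradient nonzero, so P is smooth).
Step 3: tangent line at P: 17·(x − 3) + 6·(y − 3) = 0.
Expanding: 17*x + 6*y - 69 = 0.


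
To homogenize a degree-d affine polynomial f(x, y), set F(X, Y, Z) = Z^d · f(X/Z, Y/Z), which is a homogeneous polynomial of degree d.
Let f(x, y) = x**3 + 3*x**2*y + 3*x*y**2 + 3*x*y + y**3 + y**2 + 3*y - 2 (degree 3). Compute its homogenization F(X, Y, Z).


F(X, Y, Z) = X**3 + 3*X**2*Y + 3*X*Y**2 + 3*X*Y*Z + Y**3 + Y**2*Z + 3*Y*Z**2 - 2*Z**3

deg(f) = 3.
Substitute x = X/Z, y = Y/Z into f, then multiply by Z^3.
  monomial 1·x^3·y^0 ↦ 1·X^3·Y^0·Z^0.
  monomial 3·x^2·y^1 ↦ 3·X^2·Y^1·Z^0.
  monomial 3·x^1·y^2 ↦ 3·X^1·Y^2·Z^0.
  monomial 3·x^1·y^1 ↦ 3·X^1·Y^1·Z^1.
  monomial 1·x^0·y^3 ↦ 1·X^0·Y^3·Z^0.
  monomial 1·x^0·y^2 ↦ 1·X^0·Y^2·Z^1.
  monomial 3·x^0·y^1 ↦ 3·X^0·Y^1·Z^2.
  monomial -2·x^0·y^0 ↦ -2·X^0·Y^0·Z^3.
Collecting: F(X, Y, Z) = X**3 + 3*X**2*Y + 3*X*Y**2 + 3*X*Y*Z + Y**3 + Y**2*Z + 3*Y*Z**2 - 2*Z**3.


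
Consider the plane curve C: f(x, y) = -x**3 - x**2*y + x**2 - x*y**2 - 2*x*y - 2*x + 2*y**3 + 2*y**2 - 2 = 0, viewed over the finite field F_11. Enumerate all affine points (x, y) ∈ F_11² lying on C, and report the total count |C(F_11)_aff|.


Affine F_11-points: {(0, 2), (2, 6), (3, 2), (3, 7), (3, 8), (4, 5), (5, 8), (7, 2), (7, 8), (7, 9), (8, 1)}; count = 11.

For each of the 121 pairs (x, y) ∈ F_11², evaluate f(x, y) mod 11. Record the zeros.
  x = 0: [0↦9, 1↦2, 2↦0, 3↦4, 4↦4, 5↦1, 6↦7, 7↦1, 8↦6, 9↦1, 10↦9]  zeros at y ∈ {2}
  x = 1: [0↦7, 1↦7, 2↦10, 3↦6, 4↦7, 5↦3, 6↦6, 7↦6, 8↦4, 9↦1, 10↦9]  zeros at y ∈ ∅
  x = 2: [0↦1, 1↦6, 2↦1, 3↦9, 4↦9, 5↦2, 6↦0, 7↦4, 8↦4, 9↦1, 10↦7]  zeros at y ∈ {6}
  x = 3: [0↦7, 1↦4, 2↦0, 3↦7, 4↦4, 5↦3, 6↦5, 7↦0, 8↦0, 9↦6, 10↦8]  zeros at y ∈ {2, 7, 8}
  x = 4: [0↦8, 1↦6, 2↦1, 3↦5, 4↦8, 5↦0, 6↦4, 7↦10, 8↦8, 9↦10, 10↦6]  zeros at y ∈ {5}
  x = 5: [0↦9, 1↦6, 2↦9, 3↦8, 4↦4, 5↦9, 6↦2, 7↦6, 8↦0, 9↦7, 10↦6]  zeros at y ∈ {8}
  x = 6: [0↦4, 1↦9, 2↦7, 3↦10, 4↦8, 5↦2, 6↦4, 7↦4, 8↦3, 9↦2, 10↦2]  zeros at y ∈ ∅
  x = 7: [0↦9, 1↦9, 2↦0, 3↦5, 4↦3, 5↦6, 6↦4, 7↦9, 8↦0, 9↦0, 10↦10]  zeros at y ∈ {2, 8, 9}
  x = 8: [0↦7, 1↦0, 2↦4, 3↦9, 4↦5, 5↦4, 6↦7, 7↦4, 8↦7, 9↦6, 10↦2]  zeros at y ∈ {1}
  x = 9: [0↦3, 1↦9, 2↦2, 3↦5, 4↦8, 5↦1, 6↦7, 7↦5, 8↦7, 9↦3, 10↦5]  zeros at y ∈ ∅
  x = 10: [0↦2, 1↦8, 2↦10, 3↦9, 4↦6, 5↦2, 6↦9, 7↦6, 8↦5, 9↦7, 10↦2]  zeros at y ∈ ∅
Collecting zeros: affine points = {(0, 2), (2, 6), (3, 2), (3, 7), (3, 8), (4, 5), (5, 8), (7, 2), (7, 8), (7, 9), (8, 1)}.
Total count |C(F_11)_aff| = 11.


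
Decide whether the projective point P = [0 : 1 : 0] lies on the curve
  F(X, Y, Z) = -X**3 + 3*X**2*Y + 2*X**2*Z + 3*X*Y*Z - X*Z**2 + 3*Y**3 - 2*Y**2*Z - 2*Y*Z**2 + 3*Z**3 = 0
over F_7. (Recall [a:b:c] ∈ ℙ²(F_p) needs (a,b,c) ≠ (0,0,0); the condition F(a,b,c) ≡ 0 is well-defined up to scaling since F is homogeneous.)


F(0,1,0) ≡ 3 (mod 7); P is NOT on the curve.

Evaluate F(0, 1, 0) term-by-term (mod 7).
  -X**3 ↦ -1·0·1·1 = 0
  3*X**2*Y ↦ 3·0·1·1 = 0
  2*X**2*Z ↦ 2·0·1·0 = 0
  3*X*Y*Z ↦ 3·0·1·0 = 0
  -X*Z**2 ↦ -1·0·1·0 = 0
  3*Y**3 ↦ 3·1·1·1 = 3
  -2*Y**2*Z ↦ -2·1·1·0 = 0
  -2*Y*Z**2 ↦ -2·1·1·0 = 0
  3*Z**3 ↦ 3·1·1·0 = 0
Sum: F(0, 1, 0) = (0) + (0) + (0) + (0) + (0) + (3) + (0) + (0) + (0) = 3.
Reducing mod 7: 3 ≡ 3 (mod 7).
Since F(a, b, c) ≡ 3 ≠ 0 (mod 7), P does NOT lie on the curve.


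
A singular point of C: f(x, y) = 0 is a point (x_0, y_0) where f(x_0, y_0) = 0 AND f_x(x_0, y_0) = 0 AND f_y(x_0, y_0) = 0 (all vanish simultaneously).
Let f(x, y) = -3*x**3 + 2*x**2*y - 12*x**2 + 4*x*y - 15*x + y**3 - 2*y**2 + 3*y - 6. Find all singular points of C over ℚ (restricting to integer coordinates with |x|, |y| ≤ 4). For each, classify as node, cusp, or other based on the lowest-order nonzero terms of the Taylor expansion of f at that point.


Singular points: {(-1, 1)}; classification: node.

Compute partial derivatives:
  f_x = -9*x**2 + 4*x*y - 24*x + 4*y - 15.
  f_y = 2*x**2 + 4*x + 3*y**2 - 4*y + 3.
Scan x_0 ∈ {−4, ..., 4}. For each x_0, f_y(x_0, y) is a polynomial in y; find its integer roots y ∈ {−4, ..., 4}, then test f_x and f at those candidates.
  x = -4: f_y(-4, y) = 3*y**2 - 4*y + 19; no integer root y with |y| ≤ 4.
  x = -3: f_y(-3, y) = 3*y**2 - 4*y + 9; no integer root y with |y| ≤ 4.
  x = -2: f_y(-2, y) = 3*y**2 - 4*y + 3; no integer root y with |y| ≤ 4.
  x = -1: f_y(-1, y) = 3*y**2 - 4*y + 1; vanishes at y ∈ {1}. (-1, 1): f_x = 0, f = 0 — SINGULAR.
  x = 0: f_y(0, y) = 3*y**2 - 4*y + 3; no integer root y with |y| ≤ 4.
  x = 1: f_y(1, y) = 3*y**2 - 4*y + 9; no integer root y with |y| ≤ 4.
  x = 2: f_y(2, y) = 3*y**2 - 4*y + 19; no integer root y with |y| ≤ 4.
  x = 3: f_y(3, y) = 3*y**2 - 4*y + 33; no integer root y with |y| ≤ 4.
  x = 4: f_y(4, y) = 3*y**2 - 4*y + 51; no integer root y with |y| ≤ 4.
Only singular point on the grid: (-1, 1).
Classify: substitute x = -1 + u, y = 1 + v and expand: f = -3*u**3 + 2*u**2*v - u**2 + v**3 + v**2.
No constant or linear terms (consistent with a singular point). Quadratic part: -u**2 + v**2. Cubic part: -3*u**3 + 2*u**2*v + v**3.
The quadratic part v**2 - u**2 = (v − u)(v + u) splits into two distinct linear factors, so there are two distinct tangent lines y − 1 = ±(x − -1) — this is a node (ordinary double point).
Classification: node.


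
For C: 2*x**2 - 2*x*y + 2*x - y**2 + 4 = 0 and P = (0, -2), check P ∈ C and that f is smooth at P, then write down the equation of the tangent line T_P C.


Tangent line at P: 6*x + 4*y + 8 = 0.

Step 1: f(0, -2) = 0, so P lies on C.
Step 2: partial derivatives
  f_x(x, y) = 4*x - 2*y + 2, f_y(x, y) = -2*x - 2*y.
  f_x(P) = 6, f_y(P) = 4 (gradient nonzero, so P is smooth).
Step 3: tangent line at P: 6·(x − 0) + 4·(y − -2) = 0.
Expanding: 6*x + 4*y + 8 = 0.


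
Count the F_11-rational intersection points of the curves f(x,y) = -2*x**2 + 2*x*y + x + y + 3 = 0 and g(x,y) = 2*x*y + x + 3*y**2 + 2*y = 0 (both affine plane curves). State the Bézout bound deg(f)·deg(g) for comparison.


Common zeros: {(6, 4)}; count = 1; Bézout bound = 4.

deg(f) = 2, deg(g) = 2, so Bézout bound = 4.
Scan x ∈ F_11. For each x, list the y ∈ F_11 with f(x, y) ≡ 0 and those with g(x, y) ≡ 0 (mod 11); the common zeros in that column are the intersection.
  x = 0: f ≡ 0 at y ∈ {8}; g ≡ 0 at y ∈ {0, 3}; common: ∅.
  x = 1: f ≡ 0 at y ∈ {3}; g ≡ 0 at y ∈ {7, 10}; common: ∅.
  x = 2: f ≡ 0 at y ∈ {5}; g ≡ 0 at y ∈ {1, 8}; common: ∅.
  x = 3: f ≡ 0 at y ∈ {8}; g ≡ 0 at y ∈ ∅; common: ∅.
  x = 4: f ≡ 0 at y ∈ {4}; g ≡ 0 at y ∈ ∅; common: ∅.
  x = 5: f ≡ 0 at y ∈ ∅; g ≡ 0 at y ∈ ∅; common: ∅.
  x = 6: f ≡ 0 at y ∈ {4}; g ≡ 0 at y ∈ {4, 6}; common: {4}.
  x = 7: f ≡ 0 at y ∈ {0}; g ≡ 0 at y ∈ ∅; common: ∅.
  x = 8: f ≡ 0 at y ∈ {3}; g ≡ 0 at y ∈ ∅; common: ∅.
  x = 9: f ≡ 0 at y ∈ {5}; g ≡ 0 at y ∈ ∅; common: ∅.
  x = 10: f ≡ 0 at y ∈ {0}; g ≡ 0 at y ∈ {2, 9}; common: ∅.
Collecting: common zeros = {(6, 4)}, so the count is 1.
Comparison with the Bézout bound: 1 ≤ 4 = deg(f)·deg(g), as expected for curves with no common component (the affine F_11-count falls short of the bound because intersections may lie at infinity, over extension fields, or carry multiplicity).


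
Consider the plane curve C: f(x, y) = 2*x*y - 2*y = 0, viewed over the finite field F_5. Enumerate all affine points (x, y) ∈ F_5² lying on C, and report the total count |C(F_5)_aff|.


Affine F_5-points: {(0, 0), (1, 0), (1, 1), (1, 2), (1, 3), (1, 4), (2, 0), (3, 0), (4, 0)}; count = 9.

For each of the 25 pairs (x, y) ∈ F_5², evaluate f(x, y) mod 5. Record the zeros.
  x = 0: [0↦0, 1↦3, 2↦1, 3↦4, 4↦2]  zeros at y ∈ {0}
  x = 1: [0↦0, 1↦0, 2↦0, 3↦0, 4↦0]  zeros at y ∈ {0, 1, 2, 3, 4}
  x = 2: [0↦0, 1↦2, 2↦4, 3↦1, 4↦3]  zeros at y ∈ {0}
  x = 3: [0↦0, 1↦4, 2↦3, 3↦2, 4↦1]  zeros at y ∈ {0}
  x = 4: [0↦0, 1↦1, 2↦2, 3↦3, 4↦4]  zeros at y ∈ {0}
Collecting zeros: affine points = {(0, 0), (1, 0), (1, 1), (1, 2), (1, 3), (1, 4), (2, 0), (3, 0), (4, 0)}.
Total count |C(F_5)_aff| = 9.


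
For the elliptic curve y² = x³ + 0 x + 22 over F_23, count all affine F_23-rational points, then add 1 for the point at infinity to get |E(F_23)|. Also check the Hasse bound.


Affine points = {(1, 0), (3, 7), (3, 16), (5, 3), (5, 20), (6, 10), (6, 13), (12, 5), (12, 18), (14, 11), (14, 12), (15, 4), (15, 19), (16, 1), (16, 22), (17, 6), (17, 17), (18, 9), (18, 14), (19, 2), (19, 21), (20, 8), (20, 15)}; affine count = 23; |E(F_23)| = 24.

Discriminant check: Δ ∝ 4a³ + 27b² = 4·0³ + 27·22² = 4·0 + 27·484 ≡ 4 (mod 23). Nonzero ⇒ E is nonsingular.
For each x ∈ F_23, compute rhs = x³ + 0·x + 22 mod 23, then count y ∈ F_23 with y² ≡ rhs.
  x = 0: rhs = 22, matching y values: none (0 points).
  x = 1: rhs = 0, matching y values: 0 (1 points).
  x = 2: rhs = 7, matching y values: none (0 points).
  x = 3: rhs = 3, matching y values: 7, 16 (2 points).
  x = 4: rhs = 17, matching y values: none (0 points).
  x = 5: rhs = 9, matching y values: 3, 20 (2 points).
  x = 6: rhs = 8, matching y values: 10, 13 (2 points).
  x = 7: rhs = 20, matching y values: none (0 points).
  x = 8: rhs = 5, matching y values: none (0 points).
  x = 9: rhs = 15, matching y values: none (0 points).
  x = 10: rhs = 10, matching y values: none (0 points).
  x = 11: rhs = 19, matching y values: none (0 points).
  x = 12: rhs = 2, matching y values: 5, 18 (2 points).
  x = 13: rhs = 11, matching y values: none (0 points).
  x = 14: rhs = 6, matching y values: 11, 12 (2 points).
  x = 15: rhs = 16, matching y values: 4, 19 (2 points).
  x = 16: rhs = 1, matching y values: 1, 22 (2 points).
  x = 17: rhs = 13, matching y values: 6, 17 (2 points).
  x = 18: rhs = 12, matching y values: 9, 14 (2 points).
  x = 19: rhs = 4, matching y values: 2, 21 (2 points).
  x = 20: rhs = 18, matching y values: 8, 15 (2 points).
  x = 21: rhs = 14, matching y values: none (0 points).
  x = 22: rhs = 21, matching y values: none (0 points).
Total affine count: 23.
Full point count |E(F_23)| = 23 + 1 = 24.
Hasse bound: |24 − (23+1)| = |0| = 0 ≤ 2√23 ≈ 9.5917 ✓.


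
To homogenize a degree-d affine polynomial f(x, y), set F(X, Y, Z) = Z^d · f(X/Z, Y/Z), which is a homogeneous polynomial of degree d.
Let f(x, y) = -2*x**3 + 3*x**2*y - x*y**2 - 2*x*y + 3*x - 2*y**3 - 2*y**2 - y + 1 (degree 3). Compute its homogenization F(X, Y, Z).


F(X, Y, Z) = -2*X**3 + 3*X**2*Y - X*Y**2 - 2*X*Y*Z + 3*X*Z**2 - 2*Y**3 - 2*Y**2*Z - Y*Z**2 + Z**3

deg(f) = 3.
Substitute x = X/Z, y = Y/Z into f, then multiply by Z^3.
  monomial -2·x^3·y^0 ↦ -2·X^3·Y^0·Z^0.
  monomial 3·x^2·y^1 ↦ 3·X^2·Y^1·Z^0.
  monomial -1·x^1·y^2 ↦ -1·X^1·Y^2·Z^0.
  monomial -2·x^1·y^1 ↦ -2·X^1·Y^1·Z^1.
  monomial 3·x^1·y^0 ↦ 3·X^1·Y^0·Z^2.
  monomial -2·x^0·y^3 ↦ -2·X^0·Y^3·Z^0.
  monomial -2·x^0·y^2 ↦ -2·X^0·Y^2·Z^1.
  monomial -1·x^0·y^1 ↦ -1·X^0·Y^1·Z^2.
  monomial 1·x^0·y^0 ↦ 1·X^0·Y^0·Z^3.
Collecting: F(X, Y, Z) = -2*X**3 + 3*X**2*Y - X*Y**2 - 2*X*Y*Z + 3*X*Z**2 - 2*Y**3 - 2*Y**2*Z - Y*Z**2 + Z**3.


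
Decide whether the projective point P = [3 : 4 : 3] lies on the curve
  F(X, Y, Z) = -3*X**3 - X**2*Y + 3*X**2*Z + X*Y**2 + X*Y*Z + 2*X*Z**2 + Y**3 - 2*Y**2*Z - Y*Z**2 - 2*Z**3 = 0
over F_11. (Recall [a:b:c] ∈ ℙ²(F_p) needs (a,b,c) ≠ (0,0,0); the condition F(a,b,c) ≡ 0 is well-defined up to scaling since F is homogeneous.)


F(3,4,3) ≡ 2 (mod 11); P is NOT on the curve.

Evaluate F(3, 4, 3) term-by-term (mod 11).
  -3*X**3 ↦ -3·27·1·1 = -81
  -X**2*Y ↦ -1·9·4·1 = -36
  3*X**2*Z ↦ 3·9·1·3 = 81
  X*Y**2 ↦ 1·3·16·1 = 48
  X*Y*Z ↦ 1·3·4·3 = 36
  2*X*Z**2 ↦ 2·3·1·9 = 54
  Y**3 ↦ 1·1·64·1 = 64
  -2*Y**2*Z ↦ -2·1·16·3 = -96
  -Y*Z**2 ↦ -1·1·4·9 = -36
  -2*Z**3 ↦ -2·1·1·27 = -54
Sum: F(3, 4, 3) = (-81) + (-36) + (81) + (48) + (36) + (54) + (64) + (-96) + (-36) + (-54) = -20.
Reducing mod 11: -20 ≡ 2 (mod 11).
Since F(a, b, c) ≡ 2 ≠ 0 (mod 11), P does NOT lie on the curve.
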